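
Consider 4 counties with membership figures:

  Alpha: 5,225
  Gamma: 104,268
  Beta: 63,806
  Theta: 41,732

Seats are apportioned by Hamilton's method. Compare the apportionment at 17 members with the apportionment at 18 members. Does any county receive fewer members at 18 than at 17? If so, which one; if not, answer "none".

Alpha

At 17 seats: Alpha 1, Gamma 8, Beta 5, Theta 3.
At 18 seats: Alpha 0, Gamma 9, Beta 5, Theta 4.
Alpha drops from 1 to 0.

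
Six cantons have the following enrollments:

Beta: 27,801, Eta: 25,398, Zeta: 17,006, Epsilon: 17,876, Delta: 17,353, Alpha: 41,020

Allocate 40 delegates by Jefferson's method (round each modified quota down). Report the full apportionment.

Standard divisor 146454/40 ≈ 3661.35; standard quotas: Beta 7.593, Eta 6.937, Zeta 4.645, Epsilon 4.882, Delta 4.740, Alpha 11.204.
Rounding down gives 7, 6, 4, 4, 4, 11 = 36 seats, so the divisor must be adjusted.
With modified divisor 3440: modified quotas Beta 8.082, Eta 7.383, Zeta 4.944, Epsilon 5.197, Delta 5.044, Alpha 11.924.
Rounding down: Beta 8, Eta 7, Zeta 4, Epsilon 5, Delta 5, Alpha 11 (total 40).

Beta: 8, Eta: 7, Zeta: 4, Epsilon: 5, Delta: 5, Alpha: 11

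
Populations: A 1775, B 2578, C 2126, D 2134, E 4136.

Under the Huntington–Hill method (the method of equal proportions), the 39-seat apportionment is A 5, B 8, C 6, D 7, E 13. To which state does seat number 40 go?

C

Priority for the next seat is population ÷ (√(s·(s+1))).
Priorities: A 324.069, B 303.820, C 328.049, D 285.168, E 306.581.
Highest priority: C.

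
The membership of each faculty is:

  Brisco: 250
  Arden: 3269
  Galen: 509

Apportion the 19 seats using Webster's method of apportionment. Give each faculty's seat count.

Brisco=1, Arden=16, Galen=2

Standard divisor 4028/19 ≈ 212; standard quotas: Brisco 1.179, Arden 15.420, Galen 2.401.
Rounding to the nearest integer gives 1, 15, 2 = 18 seats, so the divisor must be adjusted.
With modified divisor 210: modified quotas Brisco 1.190, Arden 15.567, Galen 2.424.
Rounding to the nearest integer: Brisco 1, Arden 16, Galen 2 (total 19).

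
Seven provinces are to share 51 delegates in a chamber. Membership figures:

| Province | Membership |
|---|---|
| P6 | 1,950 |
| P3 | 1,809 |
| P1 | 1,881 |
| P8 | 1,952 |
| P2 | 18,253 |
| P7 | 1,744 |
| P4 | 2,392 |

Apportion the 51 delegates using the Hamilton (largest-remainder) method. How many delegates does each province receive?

P6=3; P3=3; P1=3; P8=4; P2=31; P7=3; P4=4

Standard divisor: 29981 ÷ 51 ≈ 587.863.
Standard quotas: P6 3.3171, P3 3.0772, P1 3.1997, P8 3.3205, P2 31.0498, P7 2.9667, P4 4.0690.
Lower quotas: P6 3, P3 3, P1 3, P8 3, P2 31, P7 2, P4 4 (sum 49, leaving 2 seats).
Remainders in descending order: P7 0.9667, P8 0.3205, P6 0.3171, P1 0.1997, P3 0.0772, P4 0.0690, P2 0.0498.
Largest remainders: P7, P8 receive the extra seats.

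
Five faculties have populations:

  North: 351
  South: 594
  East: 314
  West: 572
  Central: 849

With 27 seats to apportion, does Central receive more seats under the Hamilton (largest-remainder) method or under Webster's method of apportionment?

Hamilton: North 3, South 6, East 3, West 6, Central 9.
Webster: North 4, South 6, East 3, West 6, Central 8.
Central gets 9 under Hamilton and 8 under Webster.

Hamilton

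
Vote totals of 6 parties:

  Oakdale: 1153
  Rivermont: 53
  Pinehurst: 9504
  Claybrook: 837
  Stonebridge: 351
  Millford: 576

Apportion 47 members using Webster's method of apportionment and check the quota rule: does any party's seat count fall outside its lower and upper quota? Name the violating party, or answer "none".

Standard quotas: Oakdale 4.344, Rivermont 0.200, Pinehurst 35.810, Claybrook 3.154, Stonebridge 1.323, Millford 2.170.
Webster allocation: Oakdale 4, Rivermont 0, Pinehurst 37, Claybrook 3, Stonebridge 1, Millford 2.
Pinehurst has quota 35.810 (lower 35, upper 36) but receives 37 — outside the quota interval.

Pinehurst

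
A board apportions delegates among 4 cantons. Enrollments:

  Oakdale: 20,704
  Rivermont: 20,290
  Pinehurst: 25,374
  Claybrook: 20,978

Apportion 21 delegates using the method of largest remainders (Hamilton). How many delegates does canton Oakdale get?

5

The standard divisor is 87346/21 ≈ 4159.333.
Standard quotas: Oakdale 4.9777, Rivermont 4.8782, Pinehurst 6.1005, Claybrook 5.0436.
Lower quotas: Oakdale 4, Rivermont 4, Pinehurst 6, Claybrook 5 (sum 19, leaving 2 seats).
Remainders in descending order: Oakdale 0.9777, Rivermont 0.8782, Pinehurst 0.1005, Claybrook 0.0436.
The surplus seats go to Oakdale, Rivermont.
Oakdale receives 5.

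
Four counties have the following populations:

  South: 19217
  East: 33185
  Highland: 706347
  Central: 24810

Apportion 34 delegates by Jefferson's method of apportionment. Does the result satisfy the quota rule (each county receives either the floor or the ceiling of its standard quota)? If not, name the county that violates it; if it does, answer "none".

Highland

Standard quotas: South 0.834, East 1.440, Highland 30.650, Central 1.077.
Jefferson allocation: South 0, East 1, Highland 32, Central 1.
Highland has quota 30.650 (lower 30, upper 31) but receives 32 — outside the quota interval.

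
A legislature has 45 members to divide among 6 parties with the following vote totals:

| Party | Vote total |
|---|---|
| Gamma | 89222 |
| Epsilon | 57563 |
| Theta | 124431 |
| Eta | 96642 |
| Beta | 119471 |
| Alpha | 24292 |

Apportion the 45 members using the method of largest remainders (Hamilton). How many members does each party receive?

The standard divisor is 511621/45 ≈ 11369.356.
Standard quotas: Gamma 7.8476, Epsilon 5.0630, Theta 10.9444, Eta 8.5002, Beta 10.5082, Alpha 2.1366.
Lower quotas: Gamma 7, Epsilon 5, Theta 10, Eta 8, Beta 10, Alpha 2 (sum 42, leaving 3 seats).
Remainders in descending order: Theta 0.9444, Gamma 0.8476, Beta 0.5082, Eta 0.5002, Alpha 0.1366, Epsilon 0.0630.
The surplus seats go to Theta, Gamma, Beta.

Gamma=8, Epsilon=5, Theta=11, Eta=8, Beta=11, Alpha=2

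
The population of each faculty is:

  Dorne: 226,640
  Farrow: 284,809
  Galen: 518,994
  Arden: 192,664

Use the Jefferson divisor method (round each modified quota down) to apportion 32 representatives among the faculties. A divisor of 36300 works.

With modified divisor 36300: modified quotas Dorne 6.244, Farrow 7.846, Galen 14.297, Arden 5.308.
Rounding down: Dorne 6, Farrow 7, Galen 14, Arden 5 (total 32).

Dorne 6, Farrow 7, Galen 14, Arden 5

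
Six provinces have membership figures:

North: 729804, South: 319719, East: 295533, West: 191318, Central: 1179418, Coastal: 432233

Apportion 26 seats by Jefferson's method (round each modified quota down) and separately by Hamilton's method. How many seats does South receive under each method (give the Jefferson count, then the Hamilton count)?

2 and 3

Jefferson: North 6, South 2, East 2, West 1, Central 11, Coastal 4.
Hamilton: North 6, South 3, East 2, West 2, Central 10, Coastal 3.
South gets 2 under Jefferson and 3 under Hamilton.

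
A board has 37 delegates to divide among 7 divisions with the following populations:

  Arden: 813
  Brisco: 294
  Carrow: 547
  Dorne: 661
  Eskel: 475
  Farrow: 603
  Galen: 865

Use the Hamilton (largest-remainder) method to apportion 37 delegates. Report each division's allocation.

The standard divisor is 4258/37 ≈ 115.081.
Standard quotas: Arden 7.065, Brisco 2.555, Carrow 4.753, Dorne 5.744, Eskel 4.128, Farrow 5.240, Galen 7.516.
Lower quotas: Arden 7, Brisco 2, Carrow 4, Dorne 5, Eskel 4, Farrow 5, Galen 7 (sum 34, leaving 3 seats).
Remainders in descending order: Carrow 0.753, Dorne 0.744, Brisco 0.555, Galen 0.516, Farrow 0.240, Eskel 0.128, Arden 0.065.
The surplus seats go to Carrow, Dorne, Brisco.

Arden 7, Brisco 3, Carrow 5, Dorne 6, Eskel 4, Farrow 5, Galen 7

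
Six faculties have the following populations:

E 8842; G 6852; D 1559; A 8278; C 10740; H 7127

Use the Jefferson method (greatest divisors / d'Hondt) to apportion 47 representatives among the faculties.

E 10; G 7; D 1; A 9; C 12; H 8

Standard divisor 43398/47 ≈ 923.362; standard quotas: E 9.576, G 7.421, D 1.688, A 8.965, C 11.631, H 7.719.
Rounding down gives 9, 7, 1, 8, 11, 7 = 43 seats, so the divisor must be adjusted.
With modified divisor 870: modified quotas E 10.163, G 7.876, D 1.792, A 9.515, C 12.345, H 8.192.
Rounding down: E 10, G 7, D 1, A 9, C 12, H 8 (total 47).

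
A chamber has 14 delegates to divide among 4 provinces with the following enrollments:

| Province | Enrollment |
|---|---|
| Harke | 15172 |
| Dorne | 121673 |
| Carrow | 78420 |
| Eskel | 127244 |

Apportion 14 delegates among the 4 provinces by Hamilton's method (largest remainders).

Total 342509; standard divisor 342509/14 ≈ 24464.929.
Standard quotas: Harke 0.6202, Dorne 4.9734, Carrow 3.2054, Eskel 5.2011.
Lower quotas: Harke 0, Dorne 4, Carrow 3, Eskel 5 (sum 12, leaving 2 seats).
Remainders in descending order: Dorne 0.9734, Harke 0.6202, Carrow 0.2054, Eskel 0.2011.
The surplus seats go to Dorne, Harke.

Harke: 1, Dorne: 5, Carrow: 3, Eskel: 5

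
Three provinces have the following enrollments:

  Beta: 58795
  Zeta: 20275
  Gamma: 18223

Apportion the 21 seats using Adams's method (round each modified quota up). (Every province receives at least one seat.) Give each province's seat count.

Standard divisor 97293/21 ≈ 4633; standard quotas: Beta 12.690, Zeta 4.376, Gamma 3.933.
Rounding up gives 13, 5, 4 = 22 seats, so the divisor must be adjusted.
With modified divisor 5000: modified quotas Beta 11.759, Zeta 4.055, Gamma 3.645.
Rounding up: Beta 12, Zeta 5, Gamma 4 (total 21).

Beta 12; Zeta 5; Gamma 4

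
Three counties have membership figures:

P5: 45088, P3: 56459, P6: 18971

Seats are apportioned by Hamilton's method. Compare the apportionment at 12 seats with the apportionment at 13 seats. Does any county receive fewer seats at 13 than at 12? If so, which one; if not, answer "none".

none

At 12 seats: P5 4, P3 6, P6 2.
At 13 seats: P5 5, P3 6, P6 2.
No county's allocation decreased.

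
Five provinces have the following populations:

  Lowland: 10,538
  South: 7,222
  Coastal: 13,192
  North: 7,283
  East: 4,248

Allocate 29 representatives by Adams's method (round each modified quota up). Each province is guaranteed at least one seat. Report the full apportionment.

Lowland: 7, South: 5, Coastal: 9, North: 5, East: 3

Standard divisor 42483/29 ≈ 1464.931; standard quotas: Lowland 7.194, South 4.930, Coastal 9.005, North 4.972, East 2.900.
Rounding up gives 8, 5, 10, 5, 3 = 31 seats, so the divisor must be adjusted.
With modified divisor 1600: modified quotas Lowland 6.586, South 4.514, Coastal 8.245, North 4.552, East 2.655.
Rounding up: Lowland 7, South 5, Coastal 9, North 5, East 3 (total 29).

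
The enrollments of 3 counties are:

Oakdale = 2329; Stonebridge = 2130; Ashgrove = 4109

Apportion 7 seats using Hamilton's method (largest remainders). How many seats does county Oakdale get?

2

Standard divisor: 8568 ÷ 7 = 1224.
Standard quotas: Oakdale 1.903, Stonebridge 1.740, Ashgrove 3.357.
Lower quotas: Oakdale 1, Stonebridge 1, Ashgrove 3 (sum 5, leaving 2 seats).
Remainders in descending order: Oakdale 0.903, Stonebridge 0.740, Ashgrove 0.357.
The surplus seats go to Oakdale, Stonebridge.
Oakdale receives 2.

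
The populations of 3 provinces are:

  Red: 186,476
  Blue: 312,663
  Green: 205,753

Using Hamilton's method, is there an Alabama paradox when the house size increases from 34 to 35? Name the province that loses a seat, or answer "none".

none

At 34 seats: Red 9, Blue 15, Green 10.
At 35 seats: Red 9, Blue 16, Green 10.
No province's allocation decreased.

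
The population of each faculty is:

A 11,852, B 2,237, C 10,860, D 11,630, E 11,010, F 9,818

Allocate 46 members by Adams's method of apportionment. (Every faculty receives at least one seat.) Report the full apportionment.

Standard divisor 57407/46 ≈ 1247.978; standard quotas: A 9.497, B 1.792, C 8.702, D 9.319, E 8.822, F 7.867.
Rounding up gives 10, 2, 9, 10, 9, 8 = 48 seats, so the divisor must be adjusted.
With modified divisor 1340: modified quotas A 8.845, B 1.669, C 8.104, D 8.679, E 8.216, F 7.327.
Rounding up: A 9, B 2, C 9, D 9, E 9, F 8 (total 46).

A=9, B=2, C=9, D=9, E=9, F=8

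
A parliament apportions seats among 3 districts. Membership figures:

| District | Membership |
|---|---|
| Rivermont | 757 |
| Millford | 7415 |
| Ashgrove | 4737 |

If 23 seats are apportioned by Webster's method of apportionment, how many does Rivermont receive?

Standard divisor 12909/23 ≈ 561.261; standard quotas: Rivermont 1.349, Millford 13.211, Ashgrove 8.440.
Rounding to the nearest integer gives 1, 13, 8 = 22 seats, so the divisor must be adjusted.
With modified divisor 553: modified quotas Rivermont 1.369, Millford 13.409, Ashgrove 8.566.
Rounding to the nearest integer: Rivermont 1, Millford 13, Ashgrove 9 (total 23).
Rivermont receives 1.

1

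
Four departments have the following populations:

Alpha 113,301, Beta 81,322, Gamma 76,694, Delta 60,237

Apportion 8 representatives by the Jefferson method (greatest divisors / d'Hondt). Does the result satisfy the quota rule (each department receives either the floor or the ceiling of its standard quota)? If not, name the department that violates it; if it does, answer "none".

Standard quotas: Alpha 2.734, Beta 1.962, Gamma 1.851, Delta 1.453.
Jefferson allocation: Alpha 3, Beta 2, Gamma 2, Delta 1.
Every allocation lies between the lower and upper quota.

none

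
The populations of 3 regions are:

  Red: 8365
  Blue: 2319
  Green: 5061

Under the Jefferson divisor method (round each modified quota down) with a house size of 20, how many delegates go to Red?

11

Standard divisor 15745/20 ≈ 787.25; standard quotas: Red 10.626, Blue 2.946, Green 6.429.
Rounding down gives 10, 2, 6 = 18 seats, so the divisor must be adjusted.
With modified divisor 740: modified quotas Red 11.304, Blue 3.134, Green 6.839.
Rounding down: Red 11, Blue 3, Green 6 (total 20).
Red receives 11.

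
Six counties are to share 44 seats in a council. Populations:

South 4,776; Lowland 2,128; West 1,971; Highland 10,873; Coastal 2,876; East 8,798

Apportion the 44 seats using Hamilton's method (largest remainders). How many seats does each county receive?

South: 7; Lowland: 3; West: 3; Highland: 15; Coastal: 4; East: 12

The standard divisor is 31422/44 ≈ 714.136.
Standard quotas: South 6.6878, Lowland 2.9798, West 2.7600, Highland 15.2254, Coastal 4.0272, East 12.3198.
Lower quotas: South 6, Lowland 2, West 2, Highland 15, Coastal 4, East 12 (sum 41, leaving 3 seats).
Remainders in descending order: Lowland 0.9798, West 0.7600, South 0.6878, East 0.3198, Highland 0.2254, Coastal 0.0272.
Largest remainders: Lowland, West, South receive the extra seats.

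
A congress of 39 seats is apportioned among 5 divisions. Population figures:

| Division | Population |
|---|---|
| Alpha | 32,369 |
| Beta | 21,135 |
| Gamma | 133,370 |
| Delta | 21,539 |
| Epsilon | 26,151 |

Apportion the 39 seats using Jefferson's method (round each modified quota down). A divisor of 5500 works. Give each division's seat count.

Alpha 5, Beta 3, Gamma 24, Delta 3, Epsilon 4

With modified divisor 5500: modified quotas Alpha 5.885, Beta 3.843, Gamma 24.249, Delta 3.916, Epsilon 4.755.
Rounding down: Alpha 5, Beta 3, Gamma 24, Delta 3, Epsilon 4 (total 39).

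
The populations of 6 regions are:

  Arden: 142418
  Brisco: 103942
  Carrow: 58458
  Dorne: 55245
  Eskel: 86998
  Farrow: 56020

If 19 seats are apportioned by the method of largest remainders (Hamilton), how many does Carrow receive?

Standard divisor: 503081 ÷ 19 ≈ 26477.947.
Standard quotas: Arden 5.3787, Brisco 3.9256, Carrow 2.2078, Dorne 2.0865, Eskel 3.2857, Farrow 2.1157.
Lower quotas: Arden 5, Brisco 3, Carrow 2, Dorne 2, Eskel 3, Farrow 2 (sum 17, leaving 2 seats).
Remainders in descending order: Brisco 0.9256, Arden 0.3787, Eskel 0.2857, Carrow 0.2078, Farrow 0.1157, Dorne 0.0865.
The surplus seats go to Brisco, Arden.
Carrow receives 2.

2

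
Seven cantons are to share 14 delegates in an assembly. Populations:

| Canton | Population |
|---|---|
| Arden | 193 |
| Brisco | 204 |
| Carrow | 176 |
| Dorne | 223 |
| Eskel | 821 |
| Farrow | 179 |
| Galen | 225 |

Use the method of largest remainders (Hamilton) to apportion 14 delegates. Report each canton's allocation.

Standard divisor: 2021 ÷ 14 ≈ 144.357.
Standard quotas: Arden 1.337, Brisco 1.413, Carrow 1.219, Dorne 1.545, Eskel 5.687, Farrow 1.240, Galen 1.559.
Lower quotas: Arden 1, Brisco 1, Carrow 1, Dorne 1, Eskel 5, Farrow 1, Galen 1 (sum 11, leaving 3 seats).
Remainders in descending order: Eskel 0.687, Galen 0.559, Dorne 0.545, Brisco 0.413, Arden 0.337, Farrow 0.240, Carrow 0.219.
Largest remainders: Eskel, Galen, Dorne receive the extra seats.

Arden: 1, Brisco: 1, Carrow: 1, Dorne: 2, Eskel: 6, Farrow: 1, Galen: 2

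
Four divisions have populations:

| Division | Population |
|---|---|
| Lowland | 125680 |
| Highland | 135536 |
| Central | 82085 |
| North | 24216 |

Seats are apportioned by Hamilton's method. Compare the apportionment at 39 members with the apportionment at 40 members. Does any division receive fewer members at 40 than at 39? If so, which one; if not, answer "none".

At 39 seats: Lowland 13, Highland 14, Central 9, North 3.
At 40 seats: Lowland 14, Highland 15, Central 9, North 2.
North drops from 3 to 2.

North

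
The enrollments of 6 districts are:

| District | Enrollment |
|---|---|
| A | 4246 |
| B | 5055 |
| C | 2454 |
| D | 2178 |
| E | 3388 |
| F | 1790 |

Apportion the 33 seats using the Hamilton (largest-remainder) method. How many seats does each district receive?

Standard divisor: 19111 ÷ 33 ≈ 579.121.
Standard quotas: A 7.3318, B 8.7287, C 4.2375, D 3.7609, E 5.8502, F 3.0909.
Lower quotas: A 7, B 8, C 4, D 3, E 5, F 3 (sum 30, leaving 3 seats).
Remainders in descending order: E 0.8502, D 0.7609, B 0.7287, A 0.3318, C 0.2375, F 0.0909.
Largest remainders: E, D, B receive the extra seats.

A=7, B=9, C=4, D=4, E=6, F=3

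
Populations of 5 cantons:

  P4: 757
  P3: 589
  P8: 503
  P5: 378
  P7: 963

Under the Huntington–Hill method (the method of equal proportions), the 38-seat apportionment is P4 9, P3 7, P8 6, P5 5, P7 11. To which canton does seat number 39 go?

P7

Priority for the next seat is population ÷ (√(s·(s+1))).
Priorities: P4 79.795, P3 78.708, P8 77.615, P5 69.013, P7 83.818.
Highest priority: P7.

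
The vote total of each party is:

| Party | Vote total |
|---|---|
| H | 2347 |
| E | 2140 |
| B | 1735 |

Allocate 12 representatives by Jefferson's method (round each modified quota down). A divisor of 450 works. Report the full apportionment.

H 5, E 4, B 3

With modified divisor 450: modified quotas H 5.216, E 4.756, B 3.856.
Rounding down: H 5, E 4, B 3 (total 12).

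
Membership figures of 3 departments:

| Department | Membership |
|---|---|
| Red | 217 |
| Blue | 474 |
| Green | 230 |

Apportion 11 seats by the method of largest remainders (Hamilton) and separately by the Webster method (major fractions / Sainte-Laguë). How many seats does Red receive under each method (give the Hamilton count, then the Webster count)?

Hamilton: Red 2, Blue 6, Green 3.
Webster: Red 3, Blue 5, Green 3.
Red gets 2 under Hamilton and 3 under Webster.

2 and 3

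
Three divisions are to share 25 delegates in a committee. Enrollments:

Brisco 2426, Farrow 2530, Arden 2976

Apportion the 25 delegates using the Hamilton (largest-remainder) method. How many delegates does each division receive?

Brisco 8; Farrow 8; Arden 9

Total 7932; standard divisor 7932/25 ≈ 317.28.
Standard quotas: Brisco 7.646, Farrow 7.974, Arden 9.380.
Lower quotas: Brisco 7, Farrow 7, Arden 9 (sum 23, leaving 2 seats).
Remainders in descending order: Farrow 0.974, Brisco 0.646, Arden 0.380.
The surplus seats go to Farrow, Brisco.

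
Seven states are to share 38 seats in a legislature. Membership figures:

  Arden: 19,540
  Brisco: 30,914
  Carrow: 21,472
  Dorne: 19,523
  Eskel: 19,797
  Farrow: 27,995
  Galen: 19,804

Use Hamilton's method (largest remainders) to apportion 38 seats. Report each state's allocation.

Total 159045; standard divisor 159045/38 ≈ 4185.395.
Standard quotas: Arden 4.6686, Brisco 7.3862, Carrow 5.1302, Dorne 4.6646, Eskel 4.7300, Farrow 6.6887, Galen 4.7317.
Lower quotas: Arden 4, Brisco 7, Carrow 5, Dorne 4, Eskel 4, Farrow 6, Galen 4 (sum 34, leaving 4 seats).
Remainders in descending order: Galen 0.7317, Eskel 0.7300, Farrow 0.6887, Arden 0.6686, Dorne 0.6646, Brisco 0.3862, Carrow 0.1302.
Largest remainders: Galen, Eskel, Farrow, Arden receive the extra seats.

Arden=5, Brisco=7, Carrow=5, Dorne=4, Eskel=5, Farrow=7, Galen=5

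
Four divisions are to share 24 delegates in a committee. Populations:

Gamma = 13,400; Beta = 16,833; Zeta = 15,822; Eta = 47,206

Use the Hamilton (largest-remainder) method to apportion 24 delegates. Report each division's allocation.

Total 93261; standard divisor 93261/24 ≈ 3885.875.
Standard quotas: Gamma 3.4484, Beta 4.3318, Zeta 4.0717, Eta 12.1481.
Lower quotas: Gamma 3, Beta 4, Zeta 4, Eta 12 (sum 23, leaving 1 seat).
Remainders in descending order: Gamma 0.4484, Beta 0.3318, Eta 0.1481, Zeta 0.0717.
Largest remainder: Gamma receives the extra seat.

Gamma 4; Beta 4; Zeta 4; Eta 12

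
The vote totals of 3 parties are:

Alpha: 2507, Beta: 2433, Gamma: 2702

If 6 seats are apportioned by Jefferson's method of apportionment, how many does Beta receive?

Standard divisor 7642/6 ≈ 1273.667; standard quotas: Alpha 1.968, Beta 1.910, Gamma 2.121.
Rounding down gives 1, 1, 2 = 4 seats, so the divisor must be adjusted.
With modified divisor 1100: modified quotas Alpha 2.279, Beta 2.212, Gamma 2.456.
Rounding down: Alpha 2, Beta 2, Gamma 2 (total 6).
Beta receives 2.

2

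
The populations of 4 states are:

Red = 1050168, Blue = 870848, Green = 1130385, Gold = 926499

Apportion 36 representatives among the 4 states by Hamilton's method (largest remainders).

Red: 10; Blue: 8; Green: 10; Gold: 8

Total 3977900; standard divisor 3977900/36 ≈ 110497.222.
Standard quotas: Red 9.5040, Blue 7.8812, Green 10.2300, Gold 8.3848.
Lower quotas: Red 9, Blue 7, Green 10, Gold 8 (sum 34, leaving 2 seats).
Remainders in descending order: Blue 0.8812, Red 0.5040, Gold 0.3848, Green 0.2300.
Largest remainders: Blue, Red receive the extra seats.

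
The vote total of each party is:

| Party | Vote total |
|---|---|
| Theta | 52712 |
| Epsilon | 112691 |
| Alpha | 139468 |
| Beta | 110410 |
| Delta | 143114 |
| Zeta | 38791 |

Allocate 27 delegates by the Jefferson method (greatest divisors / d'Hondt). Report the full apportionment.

Standard divisor 597186/27 ≈ 22118; standard quotas: Theta 2.383, Epsilon 5.095, Alpha 6.306, Beta 4.992, Delta 6.470, Zeta 1.754.
Rounding down gives 2, 5, 6, 4, 6, 1 = 24 seats, so the divisor must be adjusted.
With modified divisor 19700: modified quotas Theta 2.676, Epsilon 5.720, Alpha 7.080, Beta 5.605, Delta 7.265, Zeta 1.969.
Rounding down: Theta 2, Epsilon 5, Alpha 7, Beta 5, Delta 7, Zeta 1 (total 27).

Theta=2, Epsilon=5, Alpha=7, Beta=5, Delta=7, Zeta=1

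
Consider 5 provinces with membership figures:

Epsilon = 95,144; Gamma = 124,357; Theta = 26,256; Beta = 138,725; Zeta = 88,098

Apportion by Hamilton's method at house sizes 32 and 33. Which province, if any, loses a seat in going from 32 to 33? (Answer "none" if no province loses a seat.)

Epsilon

At 32 seats: Epsilon 7, Gamma 8, Theta 2, Beta 9, Zeta 6.
At 33 seats: Epsilon 6, Gamma 9, Theta 2, Beta 10, Zeta 6.
Epsilon drops from 7 to 6.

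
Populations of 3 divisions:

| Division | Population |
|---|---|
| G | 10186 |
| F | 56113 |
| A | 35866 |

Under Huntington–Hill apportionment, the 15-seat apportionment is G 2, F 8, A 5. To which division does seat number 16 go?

Priority for the next seat is population ÷ (√(s·(s+1))).
Priorities: G 4158.417, F 6612.980, A 6548.206.
Highest priority: F.

F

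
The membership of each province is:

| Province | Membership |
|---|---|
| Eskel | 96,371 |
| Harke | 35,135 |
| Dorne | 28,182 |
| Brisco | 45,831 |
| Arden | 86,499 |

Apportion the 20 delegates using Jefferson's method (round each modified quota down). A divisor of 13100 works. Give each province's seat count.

Eskel 7, Harke 2, Dorne 2, Brisco 3, Arden 6

With modified divisor 13100: modified quotas Eskel 7.357, Harke 2.682, Dorne 2.151, Brisco 3.499, Arden 6.603.
Rounding down: Eskel 7, Harke 2, Dorne 2, Brisco 3, Arden 6 (total 20).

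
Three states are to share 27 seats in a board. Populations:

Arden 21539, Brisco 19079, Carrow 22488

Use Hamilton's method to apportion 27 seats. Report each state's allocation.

Standard divisor: 63106 ÷ 27 ≈ 2337.259.
Standard quotas: Arden 9.2155, Brisco 8.1630, Carrow 9.6215.
Lower quotas: Arden 9, Brisco 8, Carrow 9 (sum 26, leaving 1 seat).
Remainders in descending order: Carrow 0.6215, Arden 0.2155, Brisco 0.1630.
Largest remainder: Carrow receives the extra seat.

Arden 9; Brisco 8; Carrow 10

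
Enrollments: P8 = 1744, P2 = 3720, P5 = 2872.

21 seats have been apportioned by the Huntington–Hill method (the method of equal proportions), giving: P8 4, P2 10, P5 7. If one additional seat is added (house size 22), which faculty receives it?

Priority for the next seat is population ÷ (√(s·(s+1))).
Priorities: P8 389.970, P2 354.688, P5 383.787.
Highest priority: P8.

P8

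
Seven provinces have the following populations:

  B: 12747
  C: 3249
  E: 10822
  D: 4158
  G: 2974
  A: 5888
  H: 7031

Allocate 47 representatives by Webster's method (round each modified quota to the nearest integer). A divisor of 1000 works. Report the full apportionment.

With modified divisor 1000: modified quotas B 12.747, C 3.249, E 10.822, D 4.158, G 2.974, A 5.888, H 7.031.
Rounding to the nearest integer: B 13, C 3, E 11, D 4, G 3, A 6, H 7 (total 47).

B: 13; C: 3; E: 11; D: 4; G: 3; A: 6; H: 7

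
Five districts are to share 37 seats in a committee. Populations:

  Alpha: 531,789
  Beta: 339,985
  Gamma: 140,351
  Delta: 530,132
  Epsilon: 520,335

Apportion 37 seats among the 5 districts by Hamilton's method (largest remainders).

The standard divisor is 2062592/37 ≈ 55745.73.
Standard quotas: Alpha 9.5395, Beta 6.0989, Gamma 2.5177, Delta 9.5098, Epsilon 9.3341.
Lower quotas: Alpha 9, Beta 6, Gamma 2, Delta 9, Epsilon 9 (sum 35, leaving 2 seats).
Remainders in descending order: Alpha 0.5395, Gamma 0.5177, Delta 0.5098, Epsilon 0.3341, Beta 0.0989.
Largest remainders: Alpha, Gamma receive the extra seats.

Alpha 10; Beta 6; Gamma 3; Delta 9; Epsilon 9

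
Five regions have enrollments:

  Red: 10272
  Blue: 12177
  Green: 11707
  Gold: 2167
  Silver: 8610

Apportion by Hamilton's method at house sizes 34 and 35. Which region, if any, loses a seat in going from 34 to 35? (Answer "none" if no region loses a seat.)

none

At 34 seats: Red 8, Blue 9, Green 9, Gold 2, Silver 6.
At 35 seats: Red 8, Blue 9, Green 9, Gold 2, Silver 7.
No region's allocation decreased.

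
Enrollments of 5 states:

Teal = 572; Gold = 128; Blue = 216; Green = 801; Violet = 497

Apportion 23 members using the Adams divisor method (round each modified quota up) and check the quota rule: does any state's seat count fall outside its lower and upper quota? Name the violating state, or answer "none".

Standard quotas: Teal 5.942, Gold 1.330, Blue 2.244, Green 8.321, Violet 5.163.
Adams allocation: Teal 6, Gold 2, Blue 2, Green 8, Violet 5.
Every allocation lies between the lower and upper quota.

none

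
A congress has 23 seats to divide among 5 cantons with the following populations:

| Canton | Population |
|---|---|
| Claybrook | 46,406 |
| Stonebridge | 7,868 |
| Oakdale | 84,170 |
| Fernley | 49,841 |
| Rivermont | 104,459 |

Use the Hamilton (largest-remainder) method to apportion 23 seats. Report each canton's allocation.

The standard divisor is 292744/23 = 12728.
Standard quotas: Claybrook 3.6460, Stonebridge 0.6182, Oakdale 6.6130, Fernley 3.9159, Rivermont 8.2070.
Lower quotas: Claybrook 3, Stonebridge 0, Oakdale 6, Fernley 3, Rivermont 8 (sum 20, leaving 3 seats).
Remainders in descending order: Fernley 0.9159, Claybrook 0.6460, Stonebridge 0.6182, Oakdale 0.6130, Rivermont 0.2070.
The surplus seats go to Fernley, Claybrook, Stonebridge.

Claybrook 4; Stonebridge 1; Oakdale 6; Fernley 4; Rivermont 8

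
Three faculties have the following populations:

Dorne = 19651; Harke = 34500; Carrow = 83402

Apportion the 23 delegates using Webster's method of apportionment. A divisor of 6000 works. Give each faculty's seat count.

With modified divisor 6000: modified quotas Dorne 3.275, Harke 5.750, Carrow 13.900.
Rounding to the nearest integer: Dorne 3, Harke 6, Carrow 14 (total 23).

Dorne 3; Harke 6; Carrow 14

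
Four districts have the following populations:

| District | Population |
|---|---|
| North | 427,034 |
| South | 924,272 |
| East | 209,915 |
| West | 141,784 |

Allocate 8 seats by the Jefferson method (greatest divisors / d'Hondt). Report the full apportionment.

Standard divisor 1703005/8 ≈ 212875.625; standard quotas: North 2.006, South 4.342, East 0.986, West 0.666.
Rounding down gives 2, 4, 0, 0 = 6 seats, so the divisor must be adjusted.
With modified divisor 169400: modified quotas North 2.521, South 5.456, East 1.239, West 0.837.
Rounding down: North 2, South 5, East 1, West 0 (total 8).

North: 2, South: 5, East: 1, West: 0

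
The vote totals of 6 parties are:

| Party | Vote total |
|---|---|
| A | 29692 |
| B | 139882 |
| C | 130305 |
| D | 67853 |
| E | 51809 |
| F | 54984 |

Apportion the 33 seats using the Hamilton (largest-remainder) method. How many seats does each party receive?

A: 2; B: 10; C: 9; D: 5; E: 3; F: 4

Standard divisor: 474525 ÷ 33 ≈ 14379.545.
Standard quotas: A 2.0649, B 9.7278, C 9.0618, D 4.7187, E 3.6030, F 3.8238.
Lower quotas: A 2, B 9, C 9, D 4, E 3, F 3 (sum 30, leaving 3 seats).
Remainders in descending order: F 0.8238, B 0.7278, D 0.7187, E 0.6030, A 0.0649, C 0.0618.
The surplus seats go to F, B, D.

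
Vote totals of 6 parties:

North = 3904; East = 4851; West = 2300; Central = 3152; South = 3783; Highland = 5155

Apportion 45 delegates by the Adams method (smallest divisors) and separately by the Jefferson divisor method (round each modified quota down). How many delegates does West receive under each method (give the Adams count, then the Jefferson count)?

Adams: North 8, East 9, West 5, Central 6, South 7, Highland 10.
Jefferson: North 8, East 10, West 4, Central 6, South 7, Highland 10.
West gets 5 under Adams and 4 under Jefferson.

5 and 4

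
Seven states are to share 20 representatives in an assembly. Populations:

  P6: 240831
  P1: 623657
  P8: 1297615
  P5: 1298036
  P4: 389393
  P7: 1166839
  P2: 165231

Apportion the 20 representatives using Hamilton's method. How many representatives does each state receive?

P6 1; P1 2; P8 5; P5 5; P4 1; P7 5; P2 1

Total 5181602; standard divisor 5181602/20 ≈ 259080.1.
Standard quotas: P6 0.9296, P1 2.4072, P8 5.0085, P5 5.0102, P4 1.5030, P7 4.5038, P2 0.6378.
Lower quotas: P6 0, P1 2, P8 5, P5 5, P4 1, P7 4, P2 0 (sum 17, leaving 3 seats).
Remainders in descending order: P6 0.9296, P2 0.6378, P7 0.5038, P4 0.5030, P1 0.4072, P5 0.0102, P8 0.0085.
Largest remainders: P6, P2, P7 receive the extra seats.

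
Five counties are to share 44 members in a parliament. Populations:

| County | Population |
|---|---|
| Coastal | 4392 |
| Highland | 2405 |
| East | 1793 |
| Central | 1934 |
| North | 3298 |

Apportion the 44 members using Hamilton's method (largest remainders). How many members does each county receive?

Coastal 14, Highland 8, East 6, Central 6, North 10

Total 13822; standard divisor 13822/44 ≈ 314.136.
Standard quotas: Coastal 13.981, Highland 7.656, East 5.708, Central 6.157, North 10.499.
Lower quotas: Coastal 13, Highland 7, East 5, Central 6, North 10 (sum 41, leaving 3 seats).
Remainders in descending order: Coastal 0.981, East 0.708, Highland 0.656, North 0.499, Central 0.157.
The surplus seats go to Coastal, East, Highland.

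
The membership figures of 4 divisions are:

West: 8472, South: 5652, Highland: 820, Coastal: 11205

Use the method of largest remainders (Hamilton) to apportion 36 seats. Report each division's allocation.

West 12, South 8, Highland 1, Coastal 15

Total 26149; standard divisor 26149/36 ≈ 726.361.
Standard quotas: West 11.6636, South 7.7813, Highland 1.1289, Coastal 15.4262.
Lower quotas: West 11, South 7, Highland 1, Coastal 15 (sum 34, leaving 2 seats).
Remainders in descending order: South 0.7813, West 0.6636, Coastal 0.4262, Highland 0.1289.
Largest remainders: South, West receive the extra seats.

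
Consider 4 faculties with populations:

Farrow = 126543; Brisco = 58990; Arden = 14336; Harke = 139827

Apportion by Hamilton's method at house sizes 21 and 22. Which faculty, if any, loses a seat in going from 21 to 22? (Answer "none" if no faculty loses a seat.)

At 21 seats: Farrow 8, Brisco 4, Arden 1, Harke 8.
At 22 seats: Farrow 8, Brisco 4, Arden 1, Harke 9.
No faculty's allocation decreased.

none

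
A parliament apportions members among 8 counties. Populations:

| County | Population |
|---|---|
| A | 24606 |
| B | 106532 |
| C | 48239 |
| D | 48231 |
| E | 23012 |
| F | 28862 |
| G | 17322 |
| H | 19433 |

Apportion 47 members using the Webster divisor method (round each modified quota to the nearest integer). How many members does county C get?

7

Standard divisor 316237/47 ≈ 6728.447; standard quotas: A 3.657, B 15.833, C 7.169, D 7.168, E 3.420, F 4.290, G 2.574, H 2.888.
Rounding to the nearest integer gives A 4, B 16, C 7, D 7, E 3, F 4, G 3, H 3 — total 47, matching the house size, so no adjustment is needed.
C receives 7.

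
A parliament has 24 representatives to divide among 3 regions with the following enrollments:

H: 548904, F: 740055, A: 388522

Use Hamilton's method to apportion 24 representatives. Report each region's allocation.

H 8, F 11, A 5

Total 1677481; standard divisor 1677481/24 ≈ 69895.042.
Standard quotas: H 7.8533, F 10.5881, A 5.5586.
Lower quotas: H 7, F 10, A 5 (sum 22, leaving 2 seats).
Remainders in descending order: H 0.8533, F 0.5881, A 0.5586.
The surplus seats go to H, F.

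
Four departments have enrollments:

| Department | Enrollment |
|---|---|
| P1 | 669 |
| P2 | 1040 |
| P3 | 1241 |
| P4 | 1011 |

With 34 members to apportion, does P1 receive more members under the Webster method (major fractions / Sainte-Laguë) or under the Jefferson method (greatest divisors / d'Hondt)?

Webster

Webster: P1 6, P2 9, P3 10, P4 9.
Jefferson: P1 5, P2 9, P3 11, P4 9.
P1 gets 6 under Webster and 5 under Jefferson.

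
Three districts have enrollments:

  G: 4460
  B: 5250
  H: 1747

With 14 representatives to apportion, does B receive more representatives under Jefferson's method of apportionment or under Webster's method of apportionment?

Jefferson

Jefferson: G 5, B 7, H 2.
Webster: G 6, B 6, H 2.
B gets 7 under Jefferson and 6 under Webster.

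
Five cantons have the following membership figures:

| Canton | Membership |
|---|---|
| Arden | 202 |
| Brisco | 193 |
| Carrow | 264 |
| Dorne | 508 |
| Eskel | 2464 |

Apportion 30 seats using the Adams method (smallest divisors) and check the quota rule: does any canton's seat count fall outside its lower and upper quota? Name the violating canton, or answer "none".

Eskel

Standard quotas: Arden 1.669, Brisco 1.595, Carrow 2.181, Dorne 4.197, Eskel 20.358.
Adams allocation: Arden 2, Brisco 2, Carrow 3, Dorne 4, Eskel 19.
Eskel has quota 20.358 (lower 20, upper 21) but receives 19 — outside the quota interval.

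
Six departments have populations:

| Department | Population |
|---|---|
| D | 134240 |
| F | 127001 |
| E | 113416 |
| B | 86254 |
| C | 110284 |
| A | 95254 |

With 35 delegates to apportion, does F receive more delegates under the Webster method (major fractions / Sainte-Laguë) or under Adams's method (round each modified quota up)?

Webster

Webster: D 7, F 7, E 6, B 4, C 6, A 5.
Adams: D 7, F 6, E 6, B 5, C 6, A 5.
F gets 7 under Webster and 6 under Adams.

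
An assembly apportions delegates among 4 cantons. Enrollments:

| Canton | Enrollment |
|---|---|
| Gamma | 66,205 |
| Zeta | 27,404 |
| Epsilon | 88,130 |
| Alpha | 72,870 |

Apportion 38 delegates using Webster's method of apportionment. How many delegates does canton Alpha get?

11

Standard divisor 254609/38 ≈ 6700.237; standard quotas: Gamma 9.881, Zeta 4.090, Epsilon 13.153, Alpha 10.876.
Rounding to the nearest integer gives Gamma 10, Zeta 4, Epsilon 13, Alpha 11 — total 38, matching the house size, so no adjustment is needed.
Alpha receives 11.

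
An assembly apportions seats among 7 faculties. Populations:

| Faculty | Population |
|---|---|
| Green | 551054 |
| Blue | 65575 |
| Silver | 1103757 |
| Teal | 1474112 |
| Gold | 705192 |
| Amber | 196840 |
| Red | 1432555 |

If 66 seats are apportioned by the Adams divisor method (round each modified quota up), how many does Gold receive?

8

Standard divisor 5529085/66 ≈ 83774.015; standard quotas: Green 6.578, Blue 0.783, Silver 13.175, Teal 17.596, Gold 8.418, Amber 2.350, Red 17.100.
Rounding up gives 7, 1, 14, 18, 9, 3, 18 = 70 seats, so the divisor must be adjusted.
With modified divisor 88800: modified quotas Green 6.206, Blue 0.738, Silver 12.430, Teal 16.600, Gold 7.941, Amber 2.217, Red 16.132.
Rounding up: Green 7, Blue 1, Silver 13, Teal 17, Gold 8, Amber 3, Red 17 (total 66).
Gold receives 8.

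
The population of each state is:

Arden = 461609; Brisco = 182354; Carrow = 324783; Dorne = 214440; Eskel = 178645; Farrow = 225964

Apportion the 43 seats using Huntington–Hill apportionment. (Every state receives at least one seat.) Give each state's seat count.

Arden 12, Brisco 5, Carrow 9, Dorne 6, Eskel 5, Farrow 6

With divisor 37617: modified quotas Arden 12.271, Brisco 4.848, Carrow 8.634, Dorne 5.701, Eskel 4.749, Farrow 6.007.
Geometric-mean thresholds: Arden √(12·13)=12.490, Brisco √(4·5)=4.472, Carrow √(8·9)=8.485, Dorne √(5·6)=5.477, Eskel √(4·5)=4.472, Farrow √(6·7)=6.481.
Each quota rounded against its threshold gives Arden 12, Brisco 5, Carrow 9, Dorne 6, Eskel 5, Farrow 6 (total 43).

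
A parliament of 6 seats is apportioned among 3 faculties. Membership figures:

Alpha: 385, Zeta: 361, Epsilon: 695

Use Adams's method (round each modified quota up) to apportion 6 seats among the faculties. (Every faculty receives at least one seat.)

Alpha 2; Zeta 2; Epsilon 2

Standard divisor 1441/6 ≈ 240.167; standard quotas: Alpha 1.603, Zeta 1.503, Epsilon 2.894.
Rounding up gives 2, 2, 3 = 7 seats, so the divisor must be adjusted.
With modified divisor 351.55: modified quotas Alpha 1.095, Zeta 1.027, Epsilon 1.977.
Rounding up: Alpha 2, Zeta 2, Epsilon 2 (total 6).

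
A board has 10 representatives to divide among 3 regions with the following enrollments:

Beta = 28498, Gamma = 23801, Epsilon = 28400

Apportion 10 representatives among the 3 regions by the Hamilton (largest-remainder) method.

Beta 4, Gamma 3, Epsilon 3

Standard divisor: 80699 ÷ 10 ≈ 8069.9.
Standard quotas: Beta 3.5314, Gamma 2.9494, Epsilon 3.5193.
Lower quotas: Beta 3, Gamma 2, Epsilon 3 (sum 8, leaving 2 seats).
Remainders in descending order: Gamma 0.9494, Beta 0.5314, Epsilon 0.5193.
Largest remainders: Gamma, Beta receive the extra seats.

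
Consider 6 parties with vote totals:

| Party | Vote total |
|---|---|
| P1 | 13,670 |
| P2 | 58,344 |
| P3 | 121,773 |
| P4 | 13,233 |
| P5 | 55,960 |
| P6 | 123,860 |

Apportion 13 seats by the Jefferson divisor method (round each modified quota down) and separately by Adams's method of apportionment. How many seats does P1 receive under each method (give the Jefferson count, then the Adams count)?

0 and 1

Jefferson: P1 0, P2 2, P3 4, P4 0, P5 2, P6 5.
Adams: P1 1, P2 2, P3 3, P4 1, P5 2, P6 4.
P1 gets 0 under Jefferson and 1 under Adams.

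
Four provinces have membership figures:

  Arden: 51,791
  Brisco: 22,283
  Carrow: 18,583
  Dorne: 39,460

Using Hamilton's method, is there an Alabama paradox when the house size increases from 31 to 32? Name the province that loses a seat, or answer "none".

Carrow

At 31 seats: Arden 12, Brisco 5, Carrow 5, Dorne 9.
At 32 seats: Arden 13, Brisco 5, Carrow 4, Dorne 10.
Carrow drops from 5 to 4.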